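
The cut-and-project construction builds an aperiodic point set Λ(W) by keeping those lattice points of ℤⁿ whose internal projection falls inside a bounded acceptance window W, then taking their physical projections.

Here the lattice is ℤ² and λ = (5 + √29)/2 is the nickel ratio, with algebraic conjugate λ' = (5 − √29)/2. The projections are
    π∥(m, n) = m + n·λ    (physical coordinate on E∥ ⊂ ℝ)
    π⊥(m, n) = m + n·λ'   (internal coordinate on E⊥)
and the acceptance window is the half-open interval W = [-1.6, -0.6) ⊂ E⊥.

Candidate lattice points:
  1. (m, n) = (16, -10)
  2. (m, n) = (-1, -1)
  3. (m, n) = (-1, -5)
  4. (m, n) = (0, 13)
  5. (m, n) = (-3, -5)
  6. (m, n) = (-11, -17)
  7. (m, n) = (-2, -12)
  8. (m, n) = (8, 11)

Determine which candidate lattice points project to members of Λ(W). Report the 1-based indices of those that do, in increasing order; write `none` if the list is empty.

2

Numerically λ ≈ 5.1926 and λ' = −1/λ ≈ -0.1926.
[1] lift (16,-10): star map gives 17.9258; window check -1.6 ≤ 17.9258 < -0.6 is false → out
[2] lift (-1,-1): star map gives -0.8074; window check -1.6 ≤ -0.8074 < -0.6 is true → IN Λ
[3] lift (-1,-5): star map gives -0.0371; window check -1.6 ≤ -0.0371 < -0.6 is false → out
[4] lift (0,13): star map gives -2.5036; window check -1.6 ≤ -2.5036 < -0.6 is false → out
[5] lift (-3,-5): star map gives -2.0371; window check -1.6 ≤ -2.0371 < -0.6 is false → out
[6] lift (-11,-17): star map gives -7.7261; window check -1.6 ≤ -7.7261 < -0.6 is false → out
[7] lift (-2,-12): star map gives 0.3110; window check -1.6 ≤ 0.3110 < -0.6 is false → out
[8] lift (8,11): star map gives 5.8816; window check -1.6 ≤ 5.8816 < -0.6 is false → out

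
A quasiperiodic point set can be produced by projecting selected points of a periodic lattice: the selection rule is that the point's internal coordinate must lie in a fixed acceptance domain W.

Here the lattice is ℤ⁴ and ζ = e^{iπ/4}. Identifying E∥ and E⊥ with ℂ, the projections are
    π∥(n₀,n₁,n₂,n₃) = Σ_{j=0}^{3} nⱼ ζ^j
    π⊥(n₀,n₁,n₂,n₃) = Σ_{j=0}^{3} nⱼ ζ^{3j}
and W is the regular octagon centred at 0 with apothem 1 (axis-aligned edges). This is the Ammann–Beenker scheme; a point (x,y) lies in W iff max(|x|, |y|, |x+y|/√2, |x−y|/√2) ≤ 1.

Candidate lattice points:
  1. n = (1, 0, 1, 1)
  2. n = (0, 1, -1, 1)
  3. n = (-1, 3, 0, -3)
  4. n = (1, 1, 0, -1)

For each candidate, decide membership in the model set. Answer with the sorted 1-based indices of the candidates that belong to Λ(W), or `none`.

With ζ = e^{iπ/4} the internal vectors are ζ^0,ζ^3,ζ^6,ζ^9.
candidate 1: n = (1, 0, 1, 1) → π⊥ ≈ (+1.707107, -0.292893); max(|x|,|y|,|x±y|/√2) = 1.707107 > 1 ⇒ ∉ W
candidate 2: n = (0, 1, -1, 1) → π⊥ ≈ (+0.000000, +2.414214); max(|x|,|y|,|x±y|/√2) = 2.414214 > 1 ⇒ ∉ W
candidate 3: n = (-1, 3, 0, -3) → π⊥ ≈ (-5.242641, +0.000000); max(|x|,|y|,|x±y|/√2) = 5.242641 > 1 ⇒ ∉ W
candidate 4: n = (1, 1, 0, -1) → π⊥ ≈ (-0.414214, +0.000000); max(|x|,|y|,|x±y|/√2) = 0.414214 ≤ 1 ⇒ ∈ W

4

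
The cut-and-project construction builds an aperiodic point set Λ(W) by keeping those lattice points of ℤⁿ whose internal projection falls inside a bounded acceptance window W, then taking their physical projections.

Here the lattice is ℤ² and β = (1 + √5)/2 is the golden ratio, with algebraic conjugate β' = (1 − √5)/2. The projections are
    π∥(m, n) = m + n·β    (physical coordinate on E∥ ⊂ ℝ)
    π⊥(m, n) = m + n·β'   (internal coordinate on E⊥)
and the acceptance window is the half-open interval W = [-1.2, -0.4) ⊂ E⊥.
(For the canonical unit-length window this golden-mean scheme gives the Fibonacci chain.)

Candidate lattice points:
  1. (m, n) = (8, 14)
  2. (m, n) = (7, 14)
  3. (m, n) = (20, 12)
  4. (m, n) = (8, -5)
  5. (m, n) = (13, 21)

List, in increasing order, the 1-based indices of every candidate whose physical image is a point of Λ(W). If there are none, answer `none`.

Compute β' = (1−√5)/2 = -0.6180, so π⊥(m,n) = m -0.6180·n.
#1 (8,14): internal coord 8 + (14)·β' = -0.6525; -0.6525 ∈ [-1.2, -0.4) → IN Λ
#2 (7,14): internal coord 7 + (14)·β' = -1.6525; -1.6525 ∉ [-1.2, -0.4) → out
#3 (20,12): internal coord 20 + (12)·β' = +12.5836; +12.5836 ∉ [-1.2, -0.4) → out
#4 (8,-5): internal coord 8 + (-5)·β' = +11.0902; +11.0902 ∉ [-1.2, -0.4) → out
#5 (13,21): internal coord 13 + (21)·β' = +0.0213; +0.0213 ∉ [-1.2, -0.4) → out

1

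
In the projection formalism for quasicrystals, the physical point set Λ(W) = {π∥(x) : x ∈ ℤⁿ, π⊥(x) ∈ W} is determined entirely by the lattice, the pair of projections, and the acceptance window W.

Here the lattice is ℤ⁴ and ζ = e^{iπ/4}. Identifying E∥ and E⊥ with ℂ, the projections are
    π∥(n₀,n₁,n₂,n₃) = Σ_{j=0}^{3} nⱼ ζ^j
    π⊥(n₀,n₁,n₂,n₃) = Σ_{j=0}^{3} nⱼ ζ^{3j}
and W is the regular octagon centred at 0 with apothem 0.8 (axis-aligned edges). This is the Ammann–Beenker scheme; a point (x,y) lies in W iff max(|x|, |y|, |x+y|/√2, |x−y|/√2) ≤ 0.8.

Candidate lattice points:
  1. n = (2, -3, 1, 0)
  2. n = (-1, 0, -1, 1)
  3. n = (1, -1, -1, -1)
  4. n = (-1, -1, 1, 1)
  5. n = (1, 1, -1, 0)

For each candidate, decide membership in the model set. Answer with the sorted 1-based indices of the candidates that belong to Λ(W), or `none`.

π⊥(n) = n₀ + n₁ζ³ + n₂ζ⁶ + n₃ζ⁹ where ζ = e^{iπ/4}.
candidate 1: n = (2, -3, 1, 0) → π⊥ ≈ (+4.12132, -3.12132); max(|x|,|y|,|x±y|/√2) = 5.12132 > 0.8 ⇒ ∉ W
candidate 2: n = (-1, 0, -1, 1) → π⊥ ≈ (-0.29289, +1.70711); max(|x|,|y|,|x±y|/√2) = 1.70711 > 0.8 ⇒ ∉ W
candidate 3: n = (1, -1, -1, -1) → π⊥ ≈ (+1.00000, -0.41421); max(|x|,|y|,|x±y|/√2) = 1.00000 > 0.8 ⇒ ∉ W
candidate 4: n = (-1, -1, 1, 1) → π⊥ ≈ (+0.41421, -1.00000); max(|x|,|y|,|x±y|/√2) = 1.00000 > 0.8 ⇒ ∉ W
candidate 5: n = (1, 1, -1, 0) → π⊥ ≈ (+0.29289, +1.70711); max(|x|,|y|,|x±y|/√2) = 1.70711 > 0.8 ⇒ ∉ W

none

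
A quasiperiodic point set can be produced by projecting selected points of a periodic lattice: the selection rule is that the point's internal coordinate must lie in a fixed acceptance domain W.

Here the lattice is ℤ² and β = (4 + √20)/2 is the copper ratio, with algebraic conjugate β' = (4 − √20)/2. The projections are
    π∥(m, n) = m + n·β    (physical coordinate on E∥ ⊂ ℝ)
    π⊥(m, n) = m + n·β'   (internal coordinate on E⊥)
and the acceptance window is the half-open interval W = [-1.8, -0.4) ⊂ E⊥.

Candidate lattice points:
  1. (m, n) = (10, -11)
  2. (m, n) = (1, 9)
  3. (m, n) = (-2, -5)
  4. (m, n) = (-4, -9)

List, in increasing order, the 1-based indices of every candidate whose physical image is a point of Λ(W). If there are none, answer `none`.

Compute β' = (4−√20)/2 = -0.2361, so π⊥(m,n) = m -0.2361·n.
#1 (10,-11): internal coord 10 + (-11)·β' = +12.5967; +12.5967 ∉ [-1.8, -0.4) → out
#2 (1,9): internal coord 1 + (9)·β' = -1.1246; -1.1246 ∈ [-1.8, -0.4) → IN Λ
#3 (-2,-5): internal coord -2 + (-5)·β' = -0.8197; -0.8197 ∈ [-1.8, -0.4) → IN Λ
#4 (-4,-9): internal coord -4 + (-9)·β' = -1.8754; -1.8754 ∉ [-1.8, -0.4) → out

2, 3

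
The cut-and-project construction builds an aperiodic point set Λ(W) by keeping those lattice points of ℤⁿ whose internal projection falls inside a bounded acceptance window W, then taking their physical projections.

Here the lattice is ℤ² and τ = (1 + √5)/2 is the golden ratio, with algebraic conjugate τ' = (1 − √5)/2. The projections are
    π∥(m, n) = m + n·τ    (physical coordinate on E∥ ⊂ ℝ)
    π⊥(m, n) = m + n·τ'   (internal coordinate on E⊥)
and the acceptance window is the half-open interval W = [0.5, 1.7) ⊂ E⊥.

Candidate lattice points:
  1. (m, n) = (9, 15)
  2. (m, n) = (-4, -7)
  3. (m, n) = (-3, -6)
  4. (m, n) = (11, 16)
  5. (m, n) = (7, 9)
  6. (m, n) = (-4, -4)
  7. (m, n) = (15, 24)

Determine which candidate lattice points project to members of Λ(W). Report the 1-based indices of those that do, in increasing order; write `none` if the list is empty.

Compute τ' = (1−√5)/2 = -0.61803, so π⊥(m,n) = m -0.61803·n.
candidate 1: (m,n)=(9,15) → π∥ = 9+15·τ ≈ 33.27051, π⊥ = 9+15·τ' ≈ -0.27051 ∉ [0.5, 1.7) ⇒ out
candidate 2: (m,n)=(-4,-7) → π∥ = -4-7·τ ≈ -15.32624, π⊥ = -4-7·τ' ≈ 0.32624 ∉ [0.5, 1.7) ⇒ out
candidate 3: (m,n)=(-3,-6) → π∥ = -3-6·τ ≈ -12.70820, π⊥ = -3-6·τ' ≈ 0.70820 ∈ [0.5, 1.7) ⇒ IN Λ
candidate 4: (m,n)=(11,16) → π∥ = 11+16·τ ≈ 36.88854, π⊥ = 11+16·τ' ≈ 1.11146 ∈ [0.5, 1.7) ⇒ IN Λ
candidate 5: (m,n)=(7,9) → π∥ = 7+9·τ ≈ 21.56231, π⊥ = 7+9·τ' ≈ 1.43769 ∈ [0.5, 1.7) ⇒ IN Λ
candidate 6: (m,n)=(-4,-4) → π∥ = -4-4·τ ≈ -10.47214, π⊥ = -4-4·τ' ≈ -1.52786 ∉ [0.5, 1.7) ⇒ out
candidate 7: (m,n)=(15,24) → π∥ = 15+24·τ ≈ 53.83282, π⊥ = 15+24·τ' ≈ 0.16718 ∉ [0.5, 1.7) ⇒ out

3, 4, 5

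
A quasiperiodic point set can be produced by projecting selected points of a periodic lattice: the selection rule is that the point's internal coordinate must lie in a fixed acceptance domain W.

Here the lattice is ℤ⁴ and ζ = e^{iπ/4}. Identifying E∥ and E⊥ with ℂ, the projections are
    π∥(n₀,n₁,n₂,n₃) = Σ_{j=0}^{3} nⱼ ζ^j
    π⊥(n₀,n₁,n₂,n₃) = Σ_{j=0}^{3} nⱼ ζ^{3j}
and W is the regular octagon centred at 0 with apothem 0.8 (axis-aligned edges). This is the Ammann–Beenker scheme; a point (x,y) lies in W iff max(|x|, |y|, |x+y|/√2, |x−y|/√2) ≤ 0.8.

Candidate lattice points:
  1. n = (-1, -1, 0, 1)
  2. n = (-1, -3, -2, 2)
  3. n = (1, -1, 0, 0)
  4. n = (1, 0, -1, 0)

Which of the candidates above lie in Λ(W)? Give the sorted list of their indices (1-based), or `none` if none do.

π⊥(n) = n₀ + n₁ζ³ + n₂ζ⁶ + n₃ζ⁹ where ζ = e^{iπ/4}.
#1 (-1, -1, 0, 1): internal (0.41421, 0.00000); octagon support 0.41421 vs apothem 0.8 → ∈ W
#2 (-1, -3, -2, 2): internal (2.53553, 1.29289); octagon support 2.70711 vs apothem 0.8 → ∉ W
#3 (1, -1, 0, 0): internal (1.70711, -0.70711); octagon support 1.70711 vs apothem 0.8 → ∉ W
#4 (1, 0, -1, 0): internal (1.00000, 1.00000); octagon support 1.41421 vs apothem 0.8 → ∉ W

1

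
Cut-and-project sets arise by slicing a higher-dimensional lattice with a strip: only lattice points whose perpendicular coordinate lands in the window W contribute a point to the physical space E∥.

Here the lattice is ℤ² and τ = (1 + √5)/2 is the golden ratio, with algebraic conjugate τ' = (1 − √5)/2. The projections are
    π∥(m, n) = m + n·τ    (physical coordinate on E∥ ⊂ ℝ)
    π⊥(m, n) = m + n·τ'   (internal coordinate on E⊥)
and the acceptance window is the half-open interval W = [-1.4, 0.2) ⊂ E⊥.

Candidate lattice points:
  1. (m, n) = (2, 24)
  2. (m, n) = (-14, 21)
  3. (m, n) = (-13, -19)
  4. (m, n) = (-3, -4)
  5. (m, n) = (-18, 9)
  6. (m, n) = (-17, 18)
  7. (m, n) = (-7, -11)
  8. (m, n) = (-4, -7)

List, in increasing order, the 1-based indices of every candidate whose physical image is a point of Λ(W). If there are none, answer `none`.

3, 4, 7

Numerically τ ≈ 1.61803 and τ' = −1/τ ≈ -0.61803.
[1] lift (2,24): star map gives -12.83282; window check -1.4 ≤ -12.83282 < 0.2 is false → out
[2] lift (-14,21): star map gives -26.97871; window check -1.4 ≤ -26.97871 < 0.2 is false → out
[3] lift (-13,-19): star map gives -1.25735; window check -1.4 ≤ -1.25735 < 0.2 is true → IN Λ
[4] lift (-3,-4): star map gives -0.52786; window check -1.4 ≤ -0.52786 < 0.2 is true → IN Λ
[5] lift (-18,9): star map gives -23.56231; window check -1.4 ≤ -23.56231 < 0.2 is false → out
[6] lift (-17,18): star map gives -28.12461; window check -1.4 ≤ -28.12461 < 0.2 is false → out
[7] lift (-7,-11): star map gives -0.20163; window check -1.4 ≤ -0.20163 < 0.2 is true → IN Λ
[8] lift (-4,-7): star map gives 0.32624; window check -1.4 ≤ 0.32624 < 0.2 is false → out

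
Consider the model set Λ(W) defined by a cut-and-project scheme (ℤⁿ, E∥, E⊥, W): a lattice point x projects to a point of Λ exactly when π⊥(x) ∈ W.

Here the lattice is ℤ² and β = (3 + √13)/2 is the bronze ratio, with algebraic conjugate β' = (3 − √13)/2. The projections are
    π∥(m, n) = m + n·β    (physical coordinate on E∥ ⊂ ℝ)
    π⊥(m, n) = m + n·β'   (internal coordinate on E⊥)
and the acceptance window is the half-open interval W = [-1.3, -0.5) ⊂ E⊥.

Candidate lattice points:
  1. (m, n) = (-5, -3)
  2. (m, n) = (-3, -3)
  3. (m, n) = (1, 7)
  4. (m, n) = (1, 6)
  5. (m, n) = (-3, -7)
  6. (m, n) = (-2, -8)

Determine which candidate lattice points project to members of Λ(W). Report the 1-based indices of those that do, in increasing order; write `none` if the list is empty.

β' = (3−√13)/2 ≈ -0.302776.
candidate 1: (m,n)=(-5,-3) → π∥ = -5-3·β ≈ -14.908327, π⊥ = -5-3·β' ≈ -4.091673 ∉ [-1.3, -0.5) ⇒ out
candidate 2: (m,n)=(-3,-3) → π∥ = -3-3·β ≈ -12.908327, π⊥ = -3-3·β' ≈ -2.091673 ∉ [-1.3, -0.5) ⇒ out
candidate 3: (m,n)=(1,7) → π∥ = 1+7·β ≈ 24.119429, π⊥ = 1+7·β' ≈ -1.119429 ∈ [-1.3, -0.5) ⇒ IN Λ
candidate 4: (m,n)=(1,6) → π∥ = 1+6·β ≈ 20.816654, π⊥ = 1+6·β' ≈ -0.816654 ∈ [-1.3, -0.5) ⇒ IN Λ
candidate 5: (m,n)=(-3,-7) → π∥ = -3-7·β ≈ -26.119429, π⊥ = -3-7·β' ≈ -0.880571 ∈ [-1.3, -0.5) ⇒ IN Λ
candidate 6: (m,n)=(-2,-8) → π∥ = -2-8·β ≈ -28.422205, π⊥ = -2-8·β' ≈ 0.422205 ∉ [-1.3, -0.5) ⇒ out

3, 4, 5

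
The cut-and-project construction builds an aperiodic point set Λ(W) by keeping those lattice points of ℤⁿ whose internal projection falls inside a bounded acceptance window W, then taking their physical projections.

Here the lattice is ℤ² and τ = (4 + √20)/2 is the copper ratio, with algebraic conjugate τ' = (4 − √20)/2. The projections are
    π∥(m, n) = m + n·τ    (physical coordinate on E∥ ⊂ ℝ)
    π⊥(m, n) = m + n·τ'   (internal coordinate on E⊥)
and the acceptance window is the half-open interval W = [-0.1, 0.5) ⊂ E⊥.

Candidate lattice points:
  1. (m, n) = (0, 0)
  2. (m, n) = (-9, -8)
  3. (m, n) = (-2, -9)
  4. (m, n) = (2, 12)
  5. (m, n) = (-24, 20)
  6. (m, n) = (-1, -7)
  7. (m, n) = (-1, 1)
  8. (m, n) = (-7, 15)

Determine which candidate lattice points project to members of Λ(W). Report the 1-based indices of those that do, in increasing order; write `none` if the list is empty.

Numerically τ ≈ 4.23607 and τ' = −1/τ ≈ -0.23607.
#1 (0,0): internal coord 0 + (0)·τ' = +0.00000; +0.00000 ∈ [-0.1, 0.5) → IN Λ
#2 (-9,-8): internal coord -9 + (-8)·τ' = -7.11146; -7.11146 ∉ [-0.1, 0.5) → out
#3 (-2,-9): internal coord -2 + (-9)·τ' = +0.12461; +0.12461 ∈ [-0.1, 0.5) → IN Λ
#4 (2,12): internal coord 2 + (12)·τ' = -0.83282; -0.83282 ∉ [-0.1, 0.5) → out
#5 (-24,20): internal coord -24 + (20)·τ' = -28.72136; -28.72136 ∉ [-0.1, 0.5) → out
#6 (-1,-7): internal coord -1 + (-7)·τ' = +0.65248; +0.65248 ∉ [-0.1, 0.5) → out
#7 (-1,1): internal coord -1 + (1)·τ' = -1.23607; -1.23607 ∉ [-0.1, 0.5) → out
#8 (-7,15): internal coord -7 + (15)·τ' = -10.54102; -10.54102 ∉ [-0.1, 0.5) → out

1, 3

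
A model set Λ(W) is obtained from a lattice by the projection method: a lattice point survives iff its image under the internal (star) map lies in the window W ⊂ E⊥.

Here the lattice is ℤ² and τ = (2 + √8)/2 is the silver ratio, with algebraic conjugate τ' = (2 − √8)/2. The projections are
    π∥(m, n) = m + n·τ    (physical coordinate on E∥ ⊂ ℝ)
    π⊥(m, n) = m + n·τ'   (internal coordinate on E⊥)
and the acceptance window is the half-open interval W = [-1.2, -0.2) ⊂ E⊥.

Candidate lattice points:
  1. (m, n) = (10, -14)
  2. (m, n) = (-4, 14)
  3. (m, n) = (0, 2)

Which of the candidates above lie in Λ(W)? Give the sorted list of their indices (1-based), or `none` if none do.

3

τ' = (2−√8)/2 ≈ -0.41421.
candidate 1: (m,n)=(10,-14) → π∥ = 10-14·τ ≈ -23.79899, π⊥ = 10-14·τ' ≈ 15.79899 ∉ [-1.2, -0.2) ⇒ out
candidate 2: (m,n)=(-4,14) → π∥ = -4+14·τ ≈ 29.79899, π⊥ = -4+14·τ' ≈ -9.79899 ∉ [-1.2, -0.2) ⇒ out
candidate 3: (m,n)=(0,2) → π∥ = 0+2·τ ≈ 4.82843, π⊥ = 0+2·τ' ≈ -0.82843 ∈ [-1.2, -0.2) ⇒ IN Λ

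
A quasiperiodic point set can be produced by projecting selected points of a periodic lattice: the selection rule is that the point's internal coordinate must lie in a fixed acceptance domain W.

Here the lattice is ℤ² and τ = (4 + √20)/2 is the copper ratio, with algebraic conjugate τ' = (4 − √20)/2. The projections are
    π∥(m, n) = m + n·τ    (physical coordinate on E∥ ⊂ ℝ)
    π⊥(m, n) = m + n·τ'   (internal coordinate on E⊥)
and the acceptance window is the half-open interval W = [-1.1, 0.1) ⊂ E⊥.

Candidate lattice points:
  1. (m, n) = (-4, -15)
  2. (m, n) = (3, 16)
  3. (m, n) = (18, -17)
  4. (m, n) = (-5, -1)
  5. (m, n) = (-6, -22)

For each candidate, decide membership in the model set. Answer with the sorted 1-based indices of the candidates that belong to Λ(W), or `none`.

Compute τ' = (4−√20)/2 = -0.23607, so π⊥(m,n) = m -0.23607·n.
[1] lift (-4,-15): star map gives -0.45898; window check -1.1 ≤ -0.45898 < 0.1 is true → IN Λ
[2] lift (3,16): star map gives -0.77709; window check -1.1 ≤ -0.77709 < 0.1 is true → IN Λ
[3] lift (18,-17): star map gives 22.01316; window check -1.1 ≤ 22.01316 < 0.1 is false → out
[4] lift (-5,-1): star map gives -4.76393; window check -1.1 ≤ -4.76393 < 0.1 is false → out
[5] lift (-6,-22): star map gives -0.80650; window check -1.1 ≤ -0.80650 < 0.1 is true → IN Λ

1, 2, 5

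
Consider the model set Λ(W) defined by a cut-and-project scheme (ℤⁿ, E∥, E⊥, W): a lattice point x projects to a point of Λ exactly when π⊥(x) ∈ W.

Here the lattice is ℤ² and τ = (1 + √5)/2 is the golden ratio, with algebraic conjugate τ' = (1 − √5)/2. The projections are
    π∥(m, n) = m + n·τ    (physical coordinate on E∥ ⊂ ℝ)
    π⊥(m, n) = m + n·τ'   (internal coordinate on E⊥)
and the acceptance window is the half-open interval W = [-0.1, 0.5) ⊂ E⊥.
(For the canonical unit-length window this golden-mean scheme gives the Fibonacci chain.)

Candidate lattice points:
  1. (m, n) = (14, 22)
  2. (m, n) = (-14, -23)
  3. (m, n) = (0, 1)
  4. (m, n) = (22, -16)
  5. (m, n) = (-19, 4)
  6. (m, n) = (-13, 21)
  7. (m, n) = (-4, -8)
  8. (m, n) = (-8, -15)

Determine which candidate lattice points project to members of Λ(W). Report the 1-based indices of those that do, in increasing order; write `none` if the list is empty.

1, 2

Compute τ' = (1−√5)/2 = -0.6180, so π⊥(m,n) = m -0.6180·n.
#1 (14,22): internal coord 14 + (22)·τ' = +0.4033; +0.4033 ∈ [-0.1, 0.5) → IN Λ
#2 (-14,-23): internal coord -14 + (-23)·τ' = +0.2148; +0.2148 ∈ [-0.1, 0.5) → IN Λ
#3 (0,1): internal coord 0 + (1)·τ' = -0.6180; -0.6180 ∉ [-0.1, 0.5) → out
#4 (22,-16): internal coord 22 + (-16)·τ' = +31.8885; +31.8885 ∉ [-0.1, 0.5) → out
#5 (-19,4): internal coord -19 + (4)·τ' = -21.4721; -21.4721 ∉ [-0.1, 0.5) → out
#6 (-13,21): internal coord -13 + (21)·τ' = -25.9787; -25.9787 ∉ [-0.1, 0.5) → out
#7 (-4,-8): internal coord -4 + (-8)·τ' = +0.9443; +0.9443 ∉ [-0.1, 0.5) → out
#8 (-8,-15): internal coord -8 + (-15)·τ' = +1.2705; +1.2705 ∉ [-0.1, 0.5) → out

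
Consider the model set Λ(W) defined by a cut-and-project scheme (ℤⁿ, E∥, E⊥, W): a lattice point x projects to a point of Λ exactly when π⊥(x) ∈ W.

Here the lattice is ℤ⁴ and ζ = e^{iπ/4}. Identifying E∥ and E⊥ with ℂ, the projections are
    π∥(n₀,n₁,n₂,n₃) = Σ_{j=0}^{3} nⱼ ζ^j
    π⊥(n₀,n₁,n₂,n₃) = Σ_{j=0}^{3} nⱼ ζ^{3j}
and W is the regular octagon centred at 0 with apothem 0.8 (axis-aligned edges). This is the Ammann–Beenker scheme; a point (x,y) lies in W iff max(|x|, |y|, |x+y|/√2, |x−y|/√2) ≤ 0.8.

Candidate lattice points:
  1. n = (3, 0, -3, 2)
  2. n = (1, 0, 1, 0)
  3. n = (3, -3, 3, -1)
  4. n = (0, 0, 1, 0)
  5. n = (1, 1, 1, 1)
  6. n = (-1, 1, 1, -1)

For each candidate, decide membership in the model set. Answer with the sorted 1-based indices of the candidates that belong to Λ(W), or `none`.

π⊥(n) = n₀ + n₁ζ³ + n₂ζ⁶ + n₃ζ⁹ where ζ = e^{iπ/4}.
#1 (3, 0, -3, 2): internal (4.4142, 4.4142); octagon support 6.2426 vs apothem 0.8 → ∉ W
#2 (1, 0, 1, 0): internal (1.0000, -1.0000); octagon support 1.4142 vs apothem 0.8 → ∉ W
#3 (3, -3, 3, -1): internal (4.4142, -5.8284); octagon support 7.2426 vs apothem 0.8 → ∉ W
#4 (0, 0, 1, 0): internal (0.0000, -1.0000); octagon support 1.0000 vs apothem 0.8 → ∉ W
#5 (1, 1, 1, 1): internal (1.0000, 0.4142); octagon support 1.0000 vs apothem 0.8 → ∉ W
#6 (-1, 1, 1, -1): internal (-2.4142, -1.0000); octagon support 2.4142 vs apothem 0.8 → ∉ W

none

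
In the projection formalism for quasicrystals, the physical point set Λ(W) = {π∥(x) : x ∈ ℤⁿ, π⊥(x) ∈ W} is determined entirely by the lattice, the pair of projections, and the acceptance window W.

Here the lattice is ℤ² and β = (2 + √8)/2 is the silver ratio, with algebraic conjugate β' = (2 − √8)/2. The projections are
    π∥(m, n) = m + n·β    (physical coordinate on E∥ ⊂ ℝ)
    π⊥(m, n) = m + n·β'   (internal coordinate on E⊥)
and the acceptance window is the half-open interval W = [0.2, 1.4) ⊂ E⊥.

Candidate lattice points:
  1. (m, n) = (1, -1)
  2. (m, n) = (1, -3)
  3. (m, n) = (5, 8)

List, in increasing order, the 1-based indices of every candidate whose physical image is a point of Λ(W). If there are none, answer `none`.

β' = (2−√8)/2 ≈ -0.4142.
#1 (1,-1): internal coord 1 + (-1)·β' = +1.4142; +1.4142 ∉ [0.2, 1.4) → out
#2 (1,-3): internal coord 1 + (-3)·β' = +2.2426; +2.2426 ∉ [0.2, 1.4) → out
#3 (5,8): internal coord 5 + (8)·β' = +1.6863; +1.6863 ∉ [0.2, 1.4) → out

none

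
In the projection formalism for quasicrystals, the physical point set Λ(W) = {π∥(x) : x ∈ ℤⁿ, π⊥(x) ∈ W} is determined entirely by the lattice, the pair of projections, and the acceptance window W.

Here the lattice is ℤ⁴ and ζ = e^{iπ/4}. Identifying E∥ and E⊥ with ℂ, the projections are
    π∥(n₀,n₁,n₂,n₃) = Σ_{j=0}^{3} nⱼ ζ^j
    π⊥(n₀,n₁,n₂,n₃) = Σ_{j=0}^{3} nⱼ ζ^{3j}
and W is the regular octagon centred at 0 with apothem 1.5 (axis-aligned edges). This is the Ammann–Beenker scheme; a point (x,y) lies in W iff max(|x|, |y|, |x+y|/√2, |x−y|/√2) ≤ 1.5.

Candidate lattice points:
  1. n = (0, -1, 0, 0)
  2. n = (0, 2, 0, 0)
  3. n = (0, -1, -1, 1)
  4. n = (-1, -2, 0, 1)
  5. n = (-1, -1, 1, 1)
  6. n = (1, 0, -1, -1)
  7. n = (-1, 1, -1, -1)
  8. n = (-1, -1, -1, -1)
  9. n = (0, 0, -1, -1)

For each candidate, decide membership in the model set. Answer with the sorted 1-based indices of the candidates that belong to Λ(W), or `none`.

1, 4, 5, 6, 8, 9

π⊥(n) = n₀ + n₁ζ³ + n₂ζ⁶ + n₃ζ⁹ where ζ = e^{iπ/4}.
candidate 1: n = (0, -1, 0, 0) → π⊥ ≈ (+0.7071, -0.7071); max(|x|,|y|,|x±y|/√2) = 1.0000 ≤ 1.5 ⇒ ∈ W
candidate 2: n = (0, 2, 0, 0) → π⊥ ≈ (-1.4142, +1.4142); max(|x|,|y|,|x±y|/√2) = 2.0000 > 1.5 ⇒ ∉ W
candidate 3: n = (0, -1, -1, 1) → π⊥ ≈ (+1.4142, +1.0000); max(|x|,|y|,|x±y|/√2) = 1.7071 > 1.5 ⇒ ∉ W
candidate 4: n = (-1, -2, 0, 1) → π⊥ ≈ (+1.1213, -0.7071); max(|x|,|y|,|x±y|/√2) = 1.2929 ≤ 1.5 ⇒ ∈ W
candidate 5: n = (-1, -1, 1, 1) → π⊥ ≈ (+0.4142, -1.0000); max(|x|,|y|,|x±y|/√2) = 1.0000 ≤ 1.5 ⇒ ∈ W
candidate 6: n = (1, 0, -1, -1) → π⊥ ≈ (+0.2929, +0.2929); max(|x|,|y|,|x±y|/√2) = 0.4142 ≤ 1.5 ⇒ ∈ W
candidate 7: n = (-1, 1, -1, -1) → π⊥ ≈ (-2.4142, +1.0000); max(|x|,|y|,|x±y|/√2) = 2.4142 > 1.5 ⇒ ∉ W
candidate 8: n = (-1, -1, -1, -1) → π⊥ ≈ (-1.0000, -0.4142); max(|x|,|y|,|x±y|/√2) = 1.0000 ≤ 1.5 ⇒ ∈ W
candidate 9: n = (0, 0, -1, -1) → π⊥ ≈ (-0.7071, +0.2929); max(|x|,|y|,|x±y|/√2) = 0.7071 ≤ 1.5 ⇒ ∈ W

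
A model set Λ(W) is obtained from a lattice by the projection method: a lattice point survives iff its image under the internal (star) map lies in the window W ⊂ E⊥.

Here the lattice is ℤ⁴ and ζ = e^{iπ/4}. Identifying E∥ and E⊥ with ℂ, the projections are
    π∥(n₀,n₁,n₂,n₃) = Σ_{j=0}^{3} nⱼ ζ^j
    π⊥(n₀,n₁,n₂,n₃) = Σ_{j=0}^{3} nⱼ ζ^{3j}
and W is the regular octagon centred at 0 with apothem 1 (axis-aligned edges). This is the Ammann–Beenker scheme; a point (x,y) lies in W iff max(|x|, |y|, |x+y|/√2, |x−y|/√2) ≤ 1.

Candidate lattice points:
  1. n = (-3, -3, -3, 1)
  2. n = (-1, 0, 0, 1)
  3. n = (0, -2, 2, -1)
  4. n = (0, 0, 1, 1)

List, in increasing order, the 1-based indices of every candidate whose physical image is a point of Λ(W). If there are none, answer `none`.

With ζ = e^{iπ/4} the internal vectors are ζ^0,ζ^3,ζ^6,ζ^9.
#1 (-3, -3, -3, 1): internal (-0.171573, 1.585786); octagon support 1.585786 vs apothem 1 → ∉ W
#2 (-1, 0, 0, 1): internal (-0.292893, 0.707107); octagon support 0.707107 vs apothem 1 → ∈ W
#3 (0, -2, 2, -1): internal (0.707107, -4.121320); octagon support 4.121320 vs apothem 1 → ∉ W
#4 (0, 0, 1, 1): internal (0.707107, -0.292893); octagon support 0.707107 vs apothem 1 → ∈ W

2, 4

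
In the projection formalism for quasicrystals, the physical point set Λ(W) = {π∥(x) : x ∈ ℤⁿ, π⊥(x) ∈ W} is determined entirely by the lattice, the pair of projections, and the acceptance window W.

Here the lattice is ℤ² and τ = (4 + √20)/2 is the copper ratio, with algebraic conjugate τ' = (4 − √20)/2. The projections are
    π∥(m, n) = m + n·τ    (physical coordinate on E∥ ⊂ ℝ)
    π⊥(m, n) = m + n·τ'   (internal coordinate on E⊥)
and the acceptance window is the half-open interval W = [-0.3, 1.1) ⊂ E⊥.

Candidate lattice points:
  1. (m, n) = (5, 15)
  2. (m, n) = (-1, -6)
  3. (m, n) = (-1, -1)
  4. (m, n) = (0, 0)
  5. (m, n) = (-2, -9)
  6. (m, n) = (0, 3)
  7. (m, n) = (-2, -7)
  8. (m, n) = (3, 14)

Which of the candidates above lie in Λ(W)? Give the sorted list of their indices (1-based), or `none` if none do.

Compute τ' = (4−√20)/2 = -0.23607, so π⊥(m,n) = m -0.23607·n.
#1 (5,15): internal coord 5 + (15)·τ' = +1.45898; +1.45898 ∉ [-0.3, 1.1) → out
#2 (-1,-6): internal coord -1 + (-6)·τ' = +0.41641; +0.41641 ∈ [-0.3, 1.1) → IN Λ
#3 (-1,-1): internal coord -1 + (-1)·τ' = -0.76393; -0.76393 ∉ [-0.3, 1.1) → out
#4 (0,0): internal coord 0 + (0)·τ' = +0.00000; +0.00000 ∈ [-0.3, 1.1) → IN Λ
#5 (-2,-9): internal coord -2 + (-9)·τ' = +0.12461; +0.12461 ∈ [-0.3, 1.1) → IN Λ
#6 (0,3): internal coord 0 + (3)·τ' = -0.70820; -0.70820 ∉ [-0.3, 1.1) → out
#7 (-2,-7): internal coord -2 + (-7)·τ' = -0.34752; -0.34752 ∉ [-0.3, 1.1) → out
#8 (3,14): internal coord 3 + (14)·τ' = -0.30495; -0.30495 ∉ [-0.3, 1.1) → out

2, 4, 5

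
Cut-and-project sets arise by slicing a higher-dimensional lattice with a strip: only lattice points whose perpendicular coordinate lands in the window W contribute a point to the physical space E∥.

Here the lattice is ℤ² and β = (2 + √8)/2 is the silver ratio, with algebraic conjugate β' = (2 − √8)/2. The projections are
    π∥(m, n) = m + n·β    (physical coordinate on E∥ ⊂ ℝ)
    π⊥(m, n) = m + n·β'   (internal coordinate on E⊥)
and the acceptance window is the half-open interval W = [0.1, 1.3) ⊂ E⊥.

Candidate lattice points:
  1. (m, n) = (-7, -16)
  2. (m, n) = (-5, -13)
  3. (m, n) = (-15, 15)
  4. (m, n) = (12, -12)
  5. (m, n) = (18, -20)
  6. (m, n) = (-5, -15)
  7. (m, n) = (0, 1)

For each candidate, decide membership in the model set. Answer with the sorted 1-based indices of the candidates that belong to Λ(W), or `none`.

2, 6

Numerically β ≈ 2.414214 and β' = −1/β ≈ -0.414214.
#1 (-7,-16): internal coord -7 + (-16)·β' = -0.372583; -0.372583 ∉ [0.1, 1.3) → out
#2 (-5,-13): internal coord -5 + (-13)·β' = +0.384776; +0.384776 ∈ [0.1, 1.3) → IN Λ
#3 (-15,15): internal coord -15 + (15)·β' = -21.213203; -21.213203 ∉ [0.1, 1.3) → out
#4 (12,-12): internal coord 12 + (-12)·β' = +16.970563; +16.970563 ∉ [0.1, 1.3) → out
#5 (18,-20): internal coord 18 + (-20)·β' = +26.284271; +26.284271 ∉ [0.1, 1.3) → out
#6 (-5,-15): internal coord -5 + (-15)·β' = +1.213203; +1.213203 ∈ [0.1, 1.3) → IN Λ
#7 (0,1): internal coord 0 + (1)·β' = -0.414214; -0.414214 ∉ [0.1, 1.3) → out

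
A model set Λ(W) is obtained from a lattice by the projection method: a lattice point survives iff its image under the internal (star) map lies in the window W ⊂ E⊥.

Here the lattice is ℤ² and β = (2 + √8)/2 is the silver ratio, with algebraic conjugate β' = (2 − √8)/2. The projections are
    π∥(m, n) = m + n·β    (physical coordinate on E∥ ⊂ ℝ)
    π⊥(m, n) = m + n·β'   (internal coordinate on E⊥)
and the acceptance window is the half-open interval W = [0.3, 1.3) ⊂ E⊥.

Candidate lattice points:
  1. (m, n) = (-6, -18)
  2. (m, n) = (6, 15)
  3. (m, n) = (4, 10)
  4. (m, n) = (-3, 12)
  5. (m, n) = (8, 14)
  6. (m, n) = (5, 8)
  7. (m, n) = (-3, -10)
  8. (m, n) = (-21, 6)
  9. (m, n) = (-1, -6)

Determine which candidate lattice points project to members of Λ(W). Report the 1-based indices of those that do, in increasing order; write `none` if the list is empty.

7

β' = (2−√8)/2 ≈ -0.4142.
candidate 1: (m,n)=(-6,-18) → π∥ = -6-18·β ≈ -49.4558, π⊥ = -6-18·β' ≈ 1.4558 ∉ [0.3, 1.3) ⇒ out
candidate 2: (m,n)=(6,15) → π∥ = 6+15·β ≈ 42.2132, π⊥ = 6+15·β' ≈ -0.2132 ∉ [0.3, 1.3) ⇒ out
candidate 3: (m,n)=(4,10) → π∥ = 4+10·β ≈ 28.1421, π⊥ = 4+10·β' ≈ -0.1421 ∉ [0.3, 1.3) ⇒ out
candidate 4: (m,n)=(-3,12) → π∥ = -3+12·β ≈ 25.9706, π⊥ = -3+12·β' ≈ -7.9706 ∉ [0.3, 1.3) ⇒ out
candidate 5: (m,n)=(8,14) → π∥ = 8+14·β ≈ 41.7990, π⊥ = 8+14·β' ≈ 2.2010 ∉ [0.3, 1.3) ⇒ out
candidate 6: (m,n)=(5,8) → π∥ = 5+8·β ≈ 24.3137, π⊥ = 5+8·β' ≈ 1.6863 ∉ [0.3, 1.3) ⇒ out
candidate 7: (m,n)=(-3,-10) → π∥ = -3-10·β ≈ -27.1421, π⊥ = -3-10·β' ≈ 1.1421 ∈ [0.3, 1.3) ⇒ IN Λ
candidate 8: (m,n)=(-21,6) → π∥ = -21+6·β ≈ -6.5147, π⊥ = -21+6·β' ≈ -23.4853 ∉ [0.3, 1.3) ⇒ out
candidate 9: (m,n)=(-1,-6) → π∥ = -1-6·β ≈ -15.4853, π⊥ = -1-6·β' ≈ 1.4853 ∉ [0.3, 1.3) ⇒ out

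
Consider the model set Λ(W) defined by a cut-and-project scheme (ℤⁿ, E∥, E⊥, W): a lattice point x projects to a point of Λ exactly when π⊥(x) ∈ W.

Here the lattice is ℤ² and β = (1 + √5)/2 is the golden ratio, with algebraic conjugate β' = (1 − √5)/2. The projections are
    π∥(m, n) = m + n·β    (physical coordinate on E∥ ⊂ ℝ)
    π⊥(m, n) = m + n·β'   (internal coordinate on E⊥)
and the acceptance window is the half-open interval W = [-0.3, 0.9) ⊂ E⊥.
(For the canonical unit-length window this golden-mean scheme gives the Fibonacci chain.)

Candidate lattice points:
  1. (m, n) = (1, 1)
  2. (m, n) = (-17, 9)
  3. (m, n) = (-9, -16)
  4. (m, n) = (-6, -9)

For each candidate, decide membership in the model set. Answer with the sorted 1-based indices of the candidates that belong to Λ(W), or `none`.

Compute β' = (1−√5)/2 = -0.6180, so π⊥(m,n) = m -0.6180·n.
candidate 1: (m,n)=(1,1) → π∥ = 1+1·β ≈ 2.6180, π⊥ = 1+1·β' ≈ 0.3820 ∈ [-0.3, 0.9) ⇒ IN Λ
candidate 2: (m,n)=(-17,9) → π∥ = -17+9·β ≈ -2.4377, π⊥ = -17+9·β' ≈ -22.5623 ∉ [-0.3, 0.9) ⇒ out
candidate 3: (m,n)=(-9,-16) → π∥ = -9-16·β ≈ -34.8885, π⊥ = -9-16·β' ≈ 0.8885 ∈ [-0.3, 0.9) ⇒ IN Λ
candidate 4: (m,n)=(-6,-9) → π∥ = -6-9·β ≈ -20.5623, π⊥ = -6-9·β' ≈ -0.4377 ∉ [-0.3, 0.9) ⇒ out

1, 3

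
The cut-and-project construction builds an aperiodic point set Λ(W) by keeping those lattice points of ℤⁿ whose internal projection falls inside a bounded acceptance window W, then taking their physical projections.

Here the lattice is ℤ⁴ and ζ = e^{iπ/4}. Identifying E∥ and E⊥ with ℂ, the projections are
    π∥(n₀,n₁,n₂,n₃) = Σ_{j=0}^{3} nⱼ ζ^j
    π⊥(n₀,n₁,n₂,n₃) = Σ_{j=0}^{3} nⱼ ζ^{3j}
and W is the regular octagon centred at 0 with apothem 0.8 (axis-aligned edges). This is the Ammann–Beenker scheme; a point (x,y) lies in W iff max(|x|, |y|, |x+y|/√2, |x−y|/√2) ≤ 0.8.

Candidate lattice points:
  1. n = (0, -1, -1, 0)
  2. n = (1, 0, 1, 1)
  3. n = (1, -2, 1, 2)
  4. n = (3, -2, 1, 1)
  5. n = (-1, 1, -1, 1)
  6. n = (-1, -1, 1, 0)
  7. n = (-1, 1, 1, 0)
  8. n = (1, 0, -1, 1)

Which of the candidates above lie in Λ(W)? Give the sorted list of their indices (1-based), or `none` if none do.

1

With ζ = e^{iπ/4} the internal vectors are ζ^0,ζ^3,ζ^6,ζ^9.
candidate 1: n = (0, -1, -1, 0) → π⊥ ≈ (+0.7071, +0.2929); max(|x|,|y|,|x±y|/√2) = 0.7071 ≤ 0.8 ⇒ ∈ W
candidate 2: n = (1, 0, 1, 1) → π⊥ ≈ (+1.7071, -0.2929); max(|x|,|y|,|x±y|/√2) = 1.7071 > 0.8 ⇒ ∉ W
candidate 3: n = (1, -2, 1, 2) → π⊥ ≈ (+3.8284, -1.0000); max(|x|,|y|,|x±y|/√2) = 3.8284 > 0.8 ⇒ ∉ W
candidate 4: n = (3, -2, 1, 1) → π⊥ ≈ (+5.1213, -1.7071); max(|x|,|y|,|x±y|/√2) = 5.1213 > 0.8 ⇒ ∉ W
candidate 5: n = (-1, 1, -1, 1) → π⊥ ≈ (-1.0000, +2.4142); max(|x|,|y|,|x±y|/√2) = 2.4142 > 0.8 ⇒ ∉ W
candidate 6: n = (-1, -1, 1, 0) → π⊥ ≈ (-0.2929, -1.7071); max(|x|,|y|,|x±y|/√2) = 1.7071 > 0.8 ⇒ ∉ W
candidate 7: n = (-1, 1, 1, 0) → π⊥ ≈ (-1.7071, -0.2929); max(|x|,|y|,|x±y|/√2) = 1.7071 > 0.8 ⇒ ∉ W
candidate 8: n = (1, 0, -1, 1) → π⊥ ≈ (+1.7071, +1.7071); max(|x|,|y|,|x±y|/√2) = 2.4142 > 0.8 ⇒ ∉ W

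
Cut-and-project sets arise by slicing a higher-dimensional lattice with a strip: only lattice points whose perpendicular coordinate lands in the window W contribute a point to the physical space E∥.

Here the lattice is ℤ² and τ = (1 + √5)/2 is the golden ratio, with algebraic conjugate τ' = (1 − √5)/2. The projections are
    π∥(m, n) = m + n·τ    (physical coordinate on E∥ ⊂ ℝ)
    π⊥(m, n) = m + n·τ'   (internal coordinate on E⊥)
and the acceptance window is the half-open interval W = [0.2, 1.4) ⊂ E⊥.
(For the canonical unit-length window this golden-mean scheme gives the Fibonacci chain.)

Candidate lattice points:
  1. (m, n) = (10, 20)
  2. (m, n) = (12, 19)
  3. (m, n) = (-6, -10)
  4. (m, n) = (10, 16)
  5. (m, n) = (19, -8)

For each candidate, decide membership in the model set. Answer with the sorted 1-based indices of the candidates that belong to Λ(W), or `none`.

Compute τ' = (1−√5)/2 = -0.6180, so π⊥(m,n) = m -0.6180·n.
candidate 1: (m,n)=(10,20) → π∥ = 10+20·τ ≈ 42.3607, π⊥ = 10+20·τ' ≈ -2.3607 ∉ [0.2, 1.4) ⇒ out
candidate 2: (m,n)=(12,19) → π∥ = 12+19·τ ≈ 42.7426, π⊥ = 12+19·τ' ≈ 0.2574 ∈ [0.2, 1.4) ⇒ IN Λ
candidate 3: (m,n)=(-6,-10) → π∥ = -6-10·τ ≈ -22.1803, π⊥ = -6-10·τ' ≈ 0.1803 ∉ [0.2, 1.4) ⇒ out
candidate 4: (m,n)=(10,16) → π∥ = 10+16·τ ≈ 35.8885, π⊥ = 10+16·τ' ≈ 0.1115 ∉ [0.2, 1.4) ⇒ out
candidate 5: (m,n)=(19,-8) → π∥ = 19-8·τ ≈ 6.0557, π⊥ = 19-8·τ' ≈ 23.9443 ∉ [0.2, 1.4) ⇒ out

2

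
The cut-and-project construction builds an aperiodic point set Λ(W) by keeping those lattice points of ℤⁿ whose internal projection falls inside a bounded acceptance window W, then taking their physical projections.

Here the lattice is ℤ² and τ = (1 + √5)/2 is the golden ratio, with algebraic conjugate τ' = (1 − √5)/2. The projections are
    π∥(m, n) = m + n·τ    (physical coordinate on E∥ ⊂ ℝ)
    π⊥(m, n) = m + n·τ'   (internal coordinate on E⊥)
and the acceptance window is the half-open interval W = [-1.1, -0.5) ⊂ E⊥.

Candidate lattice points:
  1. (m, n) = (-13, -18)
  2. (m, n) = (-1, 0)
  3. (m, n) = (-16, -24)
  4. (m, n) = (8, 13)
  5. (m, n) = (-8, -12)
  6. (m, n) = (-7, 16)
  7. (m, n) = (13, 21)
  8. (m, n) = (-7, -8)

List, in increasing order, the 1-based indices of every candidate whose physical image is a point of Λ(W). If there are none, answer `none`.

2, 5

Compute τ' = (1−√5)/2 = -0.61803, so π⊥(m,n) = m -0.61803·n.
[1] lift (-13,-18): star map gives -1.87539; window check -1.1 ≤ -1.87539 < -0.5 is false → out
[2] lift (-1,0): star map gives -1.00000; window check -1.1 ≤ -1.00000 < -0.5 is true → IN Λ
[3] lift (-16,-24): star map gives -1.16718; window check -1.1 ≤ -1.16718 < -0.5 is false → out
[4] lift (8,13): star map gives -0.03444; window check -1.1 ≤ -0.03444 < -0.5 is false → out
[5] lift (-8,-12): star map gives -0.58359; window check -1.1 ≤ -0.58359 < -0.5 is true → IN Λ
[6] lift (-7,16): star map gives -16.88854; window check -1.1 ≤ -16.88854 < -0.5 is false → out
[7] lift (13,21): star map gives 0.02129; window check -1.1 ≤ 0.02129 < -0.5 is false → out
[8] lift (-7,-8): star map gives -2.05573; window check -1.1 ≤ -2.05573 < -0.5 is false → out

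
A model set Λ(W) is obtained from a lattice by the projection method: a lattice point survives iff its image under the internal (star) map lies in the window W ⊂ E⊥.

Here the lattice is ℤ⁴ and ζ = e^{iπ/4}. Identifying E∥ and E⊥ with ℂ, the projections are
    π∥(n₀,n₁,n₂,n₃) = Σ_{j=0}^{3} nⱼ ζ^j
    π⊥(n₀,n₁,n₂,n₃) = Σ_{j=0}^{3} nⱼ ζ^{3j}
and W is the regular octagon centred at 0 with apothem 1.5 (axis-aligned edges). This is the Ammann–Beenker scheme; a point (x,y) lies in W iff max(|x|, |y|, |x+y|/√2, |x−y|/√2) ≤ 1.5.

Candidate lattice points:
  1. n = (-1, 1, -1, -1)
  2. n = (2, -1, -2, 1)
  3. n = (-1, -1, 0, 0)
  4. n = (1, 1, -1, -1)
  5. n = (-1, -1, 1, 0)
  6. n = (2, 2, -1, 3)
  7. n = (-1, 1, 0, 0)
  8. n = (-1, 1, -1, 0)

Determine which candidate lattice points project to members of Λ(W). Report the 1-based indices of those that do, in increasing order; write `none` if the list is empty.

3, 4

π⊥(n) = n₀ + n₁ζ³ + n₂ζ⁶ + n₃ζ⁹ where ζ = e^{iπ/4}.
candidate 1: n = (-1, 1, -1, -1) → π⊥ ≈ (-2.414214, +1.000000); max(|x|,|y|,|x±y|/√2) = 2.414214 > 1.5 ⇒ ∉ W
candidate 2: n = (2, -1, -2, 1) → π⊥ ≈ (+3.414214, +2.000000); max(|x|,|y|,|x±y|/√2) = 3.828427 > 1.5 ⇒ ∉ W
candidate 3: n = (-1, -1, 0, 0) → π⊥ ≈ (-0.292893, -0.707107); max(|x|,|y|,|x±y|/√2) = 0.707107 ≤ 1.5 ⇒ ∈ W
candidate 4: n = (1, 1, -1, -1) → π⊥ ≈ (-0.414214, +1.000000); max(|x|,|y|,|x±y|/√2) = 1.000000 ≤ 1.5 ⇒ ∈ W
candidate 5: n = (-1, -1, 1, 0) → π⊥ ≈ (-0.292893, -1.707107); max(|x|,|y|,|x±y|/√2) = 1.707107 > 1.5 ⇒ ∉ W
candidate 6: n = (2, 2, -1, 3) → π⊥ ≈ (+2.707107, +4.535534); max(|x|,|y|,|x±y|/√2) = 5.121320 > 1.5 ⇒ ∉ W
candidate 7: n = (-1, 1, 0, 0) → π⊥ ≈ (-1.707107, +0.707107); max(|x|,|y|,|x±y|/√2) = 1.707107 > 1.5 ⇒ ∉ W
candidate 8: n = (-1, 1, -1, 0) → π⊥ ≈ (-1.707107, +1.707107); max(|x|,|y|,|x±y|/√2) = 2.414214 > 1.5 ⇒ ∉ W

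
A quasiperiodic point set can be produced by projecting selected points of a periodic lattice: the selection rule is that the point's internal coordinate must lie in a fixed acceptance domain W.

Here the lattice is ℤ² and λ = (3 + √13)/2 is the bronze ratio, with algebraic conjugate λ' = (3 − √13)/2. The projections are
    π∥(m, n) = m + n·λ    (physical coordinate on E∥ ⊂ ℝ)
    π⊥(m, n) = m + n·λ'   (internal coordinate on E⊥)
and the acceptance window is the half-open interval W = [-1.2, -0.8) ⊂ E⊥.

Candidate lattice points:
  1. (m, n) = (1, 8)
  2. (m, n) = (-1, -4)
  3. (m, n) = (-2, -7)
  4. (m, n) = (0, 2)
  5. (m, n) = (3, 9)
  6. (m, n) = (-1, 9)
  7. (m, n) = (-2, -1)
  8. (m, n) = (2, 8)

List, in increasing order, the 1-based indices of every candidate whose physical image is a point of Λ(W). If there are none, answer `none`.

Numerically λ ≈ 3.302776 and λ' = −1/λ ≈ -0.302776.
#1 (1,8): internal coord 1 + (8)·λ' = -1.422205; -1.422205 ∉ [-1.2, -0.8) → out
#2 (-1,-4): internal coord -1 + (-4)·λ' = +0.211103; +0.211103 ∉ [-1.2, -0.8) → out
#3 (-2,-7): internal coord -2 + (-7)·λ' = +0.119429; +0.119429 ∉ [-1.2, -0.8) → out
#4 (0,2): internal coord 0 + (2)·λ' = -0.605551; -0.605551 ∉ [-1.2, -0.8) → out
#5 (3,9): internal coord 3 + (9)·λ' = +0.275019; +0.275019 ∉ [-1.2, -0.8) → out
#6 (-1,9): internal coord -1 + (9)·λ' = -3.724981; -3.724981 ∉ [-1.2, -0.8) → out
#7 (-2,-1): internal coord -2 + (-1)·λ' = -1.697224; -1.697224 ∉ [-1.2, -0.8) → out
#8 (2,8): internal coord 2 + (8)·λ' = -0.422205; -0.422205 ∉ [-1.2, -0.8) → out

none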